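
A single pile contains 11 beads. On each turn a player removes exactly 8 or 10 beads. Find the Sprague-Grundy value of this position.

1

Compute g(0), g(1), … for moves {8, 10}:
g(0) = mex{} = 0
g(1) = mex{} = 0
g(2) = mex{} = 0
g(3) = mex{} = 0
g(4) = mex{} = 0
g(5) = mex{} = 0
g(6) = mex{} = 0
g(7) = mex{} = 0
g(8) = mex{0} = 1
g(9) = mex{0} = 1
g(10) = mex{0} = 1
g(11) = mex{0} = 1
So g(11) = 1.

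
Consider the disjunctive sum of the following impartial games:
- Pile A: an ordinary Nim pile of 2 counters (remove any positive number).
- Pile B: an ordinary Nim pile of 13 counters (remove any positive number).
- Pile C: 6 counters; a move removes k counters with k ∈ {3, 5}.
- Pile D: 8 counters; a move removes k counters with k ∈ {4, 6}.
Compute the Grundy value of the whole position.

Pile A is a plain Nim pile of size 2, so its Grundy value is 2.
Pile B is a plain Nim pile of size 13, so its Grundy value is 13.
For pile C, compute g(0), g(1), … with moves {3, 5}:
g(0) = mex{} = 0
g(1) = mex{} = 0
g(2) = mex{} = 0
g(3) = mex{0} = 1
g(4) = mex{0} = 1
g(5) = mex{0} = 1
g(6) = mex{0,1} = 2
So g(6) = 2.
Grundy values for pile D (subtraction set {4, 6}):
g(0) = mex{} = 0
g(1) = mex{} = 0
g(2) = mex{} = 0
g(3) = mex{} = 0
g(4) = mex{0} = 1
g(5) = mex{0} = 1
g(6) = mex{0} = 1
g(7) = mex{0} = 1
g(8) = mex{0,1} = 2
So g(8) = 2.
By the Sprague-Grundy theorem, the Grundy value of a sum of independent games is the XOR of the component values.
Combined value = 2 ⊕ 13 ⊕ 2 ⊕ 2 = 15.

15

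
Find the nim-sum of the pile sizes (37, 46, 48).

Nim-sum: 37 ⊕ 46 ⊕ 48 = 59.

59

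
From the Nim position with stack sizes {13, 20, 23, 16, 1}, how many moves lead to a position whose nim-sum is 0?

Bitwise XOR of the heap sizes:
  01101  (13)
  10100  (20)
  10111  (23)
  10000  (16)
  00001  (1)
  -----
  11111  (31)
The overall nim-sum is X = 31. A stack of size p has a winning move iff p XOR X < p (reduce it to p XOR X).
  13: 13 XOR 31 = 18 ≥ 13 — no move.
  20: 20 XOR 31 = 11 < 20 — winning move (to 11).
  23: 23 XOR 31 = 8 < 23 — winning move (to 8).
  16: 16 XOR 31 = 15 < 16 — winning move (to 15).
  1: 1 XOR 31 = 30 ≥ 1 — no move.
That gives 3 winning moves.

3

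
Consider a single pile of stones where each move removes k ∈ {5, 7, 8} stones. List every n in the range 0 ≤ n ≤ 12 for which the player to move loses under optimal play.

0, 1, 2, 3, 4

Build the Grundy sequence with g(k) = mex{g(k−s) : s ∈ {5, 7, 8}, s ≤ k}:
k:     0  1  2  3  4  5  6  7  8  9 10 11 12
g(k):  0  0  0  0  0  1  1  1  1  1  2  2  2
The P-positions (g = 0) in 0..12 are 0, 1, 2, 3, 4.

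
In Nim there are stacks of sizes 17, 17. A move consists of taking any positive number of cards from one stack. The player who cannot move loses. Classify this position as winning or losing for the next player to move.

Losing position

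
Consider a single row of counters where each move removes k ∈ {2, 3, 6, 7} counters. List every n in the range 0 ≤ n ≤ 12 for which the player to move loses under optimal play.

Grundy values for subtraction set {2, 3, 6, 7}:
g(0) = mex{} = 0
g(1) = mex{} = 0
g(2) = mex{0} = 1
g(3) = mex{0} = 1
g(4) = mex{0,1} = 2
g(5) = mex{1} = 0
g(6) = mex{0,1,2} = 3
g(7) = mex{0,2} = 1
g(8) = mex{0,1,3} = 2
g(9) = mex{1,3} = 0
g(10) = mex{1,2} = 0
g(11) = mex{0,2} = 1
g(12) = mex{0,3} = 1
The P-positions (g = 0) in 0..12 are 0, 1, 5, 9, 10.

0, 1, 5, 9, 10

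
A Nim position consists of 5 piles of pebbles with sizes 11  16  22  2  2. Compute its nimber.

13

Compute the nim-sum pairwise:
11 XOR 16 = 27
27 XOR 22 = 13
13 XOR 2 = 15
15 XOR 2 = 13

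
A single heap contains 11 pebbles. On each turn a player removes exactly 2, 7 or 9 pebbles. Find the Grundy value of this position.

Build the Grundy sequence with g(k) = mex{g(k−s) : s ∈ {2, 7, 9}, s ≤ k}:
k:     0  1  2  3  4  5  6  7  8  9 10 11
g(k):  0  0  1  1  0  0  1  1  2  2  3  3
So g(11) = 3.

3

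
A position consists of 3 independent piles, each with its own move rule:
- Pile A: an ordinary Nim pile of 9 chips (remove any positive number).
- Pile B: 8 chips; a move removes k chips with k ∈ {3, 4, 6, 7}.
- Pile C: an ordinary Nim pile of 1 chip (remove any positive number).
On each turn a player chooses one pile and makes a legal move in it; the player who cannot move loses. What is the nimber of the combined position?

Pile A is a plain Nim pile of size 9, so its Grundy value is 9.
Grundy values for pile B (subtraction set {3, 4, 6, 7}):
k:     0  1  2  3  4  5  6  7  8
g(k):  0  0  0  1  1  1  2  2  2
So g(8) = 2.
Pile C is a plain Nim pile of size 1, so its Grundy value is 1.
The value of a disjunctive sum is the nim-sum of the parts.
Combined value = 9 XOR 2 XOR 1 = 10.

10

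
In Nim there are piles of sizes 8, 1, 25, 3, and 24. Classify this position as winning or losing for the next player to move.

Bitwise XOR of the heap sizes:
  01000  (8)
  00001  (1)
  11001  (25)
  00011  (3)
  11000  (24)
  -----
  01011  (11)
The nim-sum is 11 ≠ 0, so this is an N-position: the player to move can win.

Winning position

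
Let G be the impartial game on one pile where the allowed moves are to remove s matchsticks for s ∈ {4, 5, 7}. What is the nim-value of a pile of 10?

2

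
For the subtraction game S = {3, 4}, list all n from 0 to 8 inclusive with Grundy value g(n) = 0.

Compute g(0), g(1), … for moves {3, 4}:
k:     0  1  2  3  4  5  6  7  8
g(k):  0  0  0  1  1  1  2  0  0
The P-positions (g = 0) in 0..8 are 0, 1, 2, 7, 8.

0, 1, 2, 7, 8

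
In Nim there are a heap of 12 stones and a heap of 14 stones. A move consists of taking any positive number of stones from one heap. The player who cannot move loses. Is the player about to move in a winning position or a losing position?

Nim-sum: 12 ^ 14 = 2.
The nim-sum is 2 ≠ 0, so this is an N-position: the player to move can win.

Winning position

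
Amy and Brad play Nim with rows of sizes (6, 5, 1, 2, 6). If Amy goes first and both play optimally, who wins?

Amy wins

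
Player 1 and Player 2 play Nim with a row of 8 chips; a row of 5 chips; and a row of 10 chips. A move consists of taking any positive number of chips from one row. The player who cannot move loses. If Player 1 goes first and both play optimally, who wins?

Compute the nim-sum pairwise:
8 ⊕ 5 = 13
13 ⊕ 10 = 7
The nim-sum is 7 ≠ 0, so this is an N-position: the player to move can win; Player 1 has a winning move.

Player 1 wins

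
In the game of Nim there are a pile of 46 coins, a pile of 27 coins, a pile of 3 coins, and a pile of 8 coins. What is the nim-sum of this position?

In binary:
  101110  (46)
  011011  (27)
  000011  (3)
  001000  (8)
  ------
  111110  (62)

62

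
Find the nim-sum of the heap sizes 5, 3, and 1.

Compute the nim-sum pairwise:
5 ^ 3 = 6
6 ^ 1 = 7

7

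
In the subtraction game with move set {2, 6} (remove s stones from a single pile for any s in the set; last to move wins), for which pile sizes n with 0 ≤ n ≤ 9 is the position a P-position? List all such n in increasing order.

Build the Grundy sequence with g(k) = mex{g(k−s) : s ∈ {2, 6}, s ≤ k}:
g(0) = mex{} = 0
g(1) = mex{} = 0
g(2) = mex{0} = 1
g(3) = mex{0} = 1
g(4) = mex{1} = 0
g(5) = mex{1} = 0
g(6) = mex{0} = 1
g(7) = mex{0} = 1
g(8) = mex{1} = 0
g(9) = mex{1} = 0
The P-positions (g = 0) in 0..9 are 0, 1, 4, 5, 8, 9.

0, 1, 4, 5, 8, 9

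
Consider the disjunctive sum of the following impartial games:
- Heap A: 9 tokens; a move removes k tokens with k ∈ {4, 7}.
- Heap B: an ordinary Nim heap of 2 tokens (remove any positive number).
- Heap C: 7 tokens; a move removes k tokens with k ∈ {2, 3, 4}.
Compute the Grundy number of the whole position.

0

Grundy values for heap A (subtraction set {4, 7}):
k:     0  1  2  3  4  5  6  7  8  9
g(k):  0  0  0  0  1  1  1  1  2  2
So g(9) = 2.
Heap B is a plain Nim heap of size 2, so its Grundy value is 2.
Build the Grundy sequence for heap C with g(k) = mex{g(k−s) : s ∈ {2, 3, 4}, s ≤ k}:
k:     0  1  2  3  4  5  6  7
g(k):  0  0  1  1  2  2  0  0
So g(7) = 0.
By the Sprague-Grundy theorem, the Grundy value of a sum of independent games is the XOR of the component values.
Combined value = 2 ⊕ 2 ⊕ 0 = 0.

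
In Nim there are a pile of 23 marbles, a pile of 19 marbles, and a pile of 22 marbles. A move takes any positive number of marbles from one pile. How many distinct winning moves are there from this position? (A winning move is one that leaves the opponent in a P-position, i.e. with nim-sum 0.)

3

Nim-sum: 23 ⊕ 19 ⊕ 22 = 18.
The overall nim-sum is X = 18. A pile of size p has a winning move iff p XOR X < p (reduce it to p XOR X).
  23: 23 XOR 18 = 5 < 23 — winning move (to 5).
  19: 19 XOR 18 = 1 < 19 — winning move (to 1).
  22: 22 XOR 18 = 4 < 22 — winning move (to 4).
That gives 3 winning moves.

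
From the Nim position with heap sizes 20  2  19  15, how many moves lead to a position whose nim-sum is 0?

1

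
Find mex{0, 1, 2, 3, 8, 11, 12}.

4

The values 0, 1, 2, 3 are all present; 4 is the first non-negative integer missing from the set.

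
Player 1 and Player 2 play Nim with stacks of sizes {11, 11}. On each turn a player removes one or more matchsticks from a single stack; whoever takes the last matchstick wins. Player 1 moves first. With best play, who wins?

Player 2 wins

In binary:
  1011  (11)
  1011  (11)
  ----
  0000  (0)
The nim-sum is 0, so this is a P-position: the player to move is in a losing position under optimal play; Player 1 is about to move from it and so loses — Player 2 wins.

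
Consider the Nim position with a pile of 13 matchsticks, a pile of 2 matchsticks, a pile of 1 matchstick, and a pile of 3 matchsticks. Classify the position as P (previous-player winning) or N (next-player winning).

N-position

Compute the nim-sum pairwise:
13 ⊕ 2 = 15
15 ⊕ 1 = 14
14 ⊕ 3 = 13
The nim-sum is 13 ≠ 0, so this is an N-position: the player to move can win.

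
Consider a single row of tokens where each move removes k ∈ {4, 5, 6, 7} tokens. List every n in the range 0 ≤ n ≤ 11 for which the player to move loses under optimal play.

Grundy values for subtraction set {4, 5, 6, 7}:
k:     0  1  2  3  4  5  6  7  8  9 10 11
g(k):  0  0  0  0  1  1  1  1  2  2  2  0
The P-positions (g = 0) in 0..11 are 0, 1, 2, 3, 11.

0, 1, 2, 3, 11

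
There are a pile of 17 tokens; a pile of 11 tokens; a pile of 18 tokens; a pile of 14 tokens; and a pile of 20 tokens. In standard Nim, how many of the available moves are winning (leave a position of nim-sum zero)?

3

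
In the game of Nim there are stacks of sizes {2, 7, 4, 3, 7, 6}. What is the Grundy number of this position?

3

In binary:
  010  (2)
  111  (7)
  100  (4)
  011  (3)
  111  (7)
  110  (6)
  ---
  011  (3)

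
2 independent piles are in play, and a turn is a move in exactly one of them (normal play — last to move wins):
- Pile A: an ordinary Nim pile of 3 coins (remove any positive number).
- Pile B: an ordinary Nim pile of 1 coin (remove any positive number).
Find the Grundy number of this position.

2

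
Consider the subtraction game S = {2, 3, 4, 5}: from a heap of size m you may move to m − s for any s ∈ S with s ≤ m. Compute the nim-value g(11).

2

Grundy values for subtraction set {2, 3, 4, 5}:
k:     0  1  2  3  4  5  6  7  8  9 10 11
g(k):  0  0  1  1  2  2  3  0  0  1  1  2
So g(11) = 2.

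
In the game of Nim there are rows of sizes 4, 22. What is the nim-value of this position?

18

Write each in binary and XOR column by column:
  00100  (4)
  10110  (22)
  -----
  10010  (18)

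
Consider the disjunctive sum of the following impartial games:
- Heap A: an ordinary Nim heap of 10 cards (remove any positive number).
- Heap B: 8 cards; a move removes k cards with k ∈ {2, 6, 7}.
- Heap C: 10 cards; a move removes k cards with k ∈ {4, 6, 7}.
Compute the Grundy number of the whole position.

10

Heap A is a plain Nim heap of size 10, so its Grundy value is 10.
For heap B, compute g(0), g(1), … with moves {2, 6, 7}:
g(0) = mex{} = 0
g(1) = mex{} = 0
g(2) = mex{0} = 1
g(3) = mex{0} = 1
g(4) = mex{1} = 0
g(5) = mex{1} = 0
g(6) = mex{0} = 1
g(7) = mex{0} = 1
g(8) = mex{0,1} = 2
So g(8) = 2.
Build the Grundy sequence for heap C with g(k) = mex{g(k−s) : s ∈ {4, 6, 7}, s ≤ k}:
k:     0  1  2  3  4  5  6  7  8  9 10
g(k):  0  0  0  0  1  1  1  1  2  2  2
So g(10) = 2.
By the Sprague-Grundy theorem, the Grundy value of a sum of independent games is the XOR of the component values.
Combined value = 10 XOR 2 XOR 2 = 10.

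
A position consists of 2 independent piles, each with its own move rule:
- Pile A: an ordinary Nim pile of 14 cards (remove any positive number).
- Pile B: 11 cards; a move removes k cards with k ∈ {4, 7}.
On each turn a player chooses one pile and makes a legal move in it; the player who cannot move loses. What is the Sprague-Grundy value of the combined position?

Pile A is a plain Nim pile of size 14, so its Grundy value is 14.
Build the Grundy sequence for pile B with g(k) = mex{g(k−s) : s ∈ {4, 7}, s ≤ k}:
g(0) = mex{} = 0
g(1) = mex{} = 0
g(2) = mex{} = 0
g(3) = mex{} = 0
g(4) = mex{0} = 1
g(5) = mex{0} = 1
g(6) = mex{0} = 1
g(7) = mex{0} = 1
g(8) = mex{0,1} = 2
g(9) = mex{0,1} = 2
g(10) = mex{0,1} = 2
g(11) = mex{1} = 0
So g(11) = 0.
The value of a disjunctive sum is the nim-sum of the parts.
Combined value = 14 XOR 0 = 14.

14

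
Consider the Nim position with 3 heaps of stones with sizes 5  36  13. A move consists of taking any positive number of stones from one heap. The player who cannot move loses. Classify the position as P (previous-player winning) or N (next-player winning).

Nim-sum: 5 ⊕ 36 ⊕ 13 = 44.
The nim-sum is 44 ≠ 0, so this is an N-position: the player to move can win.

N-position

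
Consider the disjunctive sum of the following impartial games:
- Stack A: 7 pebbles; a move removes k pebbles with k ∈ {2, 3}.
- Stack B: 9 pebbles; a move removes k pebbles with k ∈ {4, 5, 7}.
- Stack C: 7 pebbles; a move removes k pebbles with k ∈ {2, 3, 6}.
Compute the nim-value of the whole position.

For stack A, compute g(0), g(1), … with moves {2, 3}:
k:     0  1  2  3  4  5  6  7
g(k):  0  0  1  1  2  0  0  1
So g(7) = 1.
Build the Grundy sequence for stack B with g(k) = mex{g(k−s) : s ∈ {4, 5, 7}, s ≤ k}:
k:     0  1  2  3  4  5  6  7  8  9
g(k):  0  0  0  0  1  1  1  1  2  2
So g(9) = 2.
Build the Grundy sequence for stack C with g(k) = mex{g(k−s) : s ∈ {2, 3, 6}, s ≤ k}:
k:     0  1  2  3  4  5  6  7
g(k):  0  0  1  1  2  0  3  1
So g(7) = 1.
The value of a disjunctive sum is the nim-sum of the parts.
Combined value = 1 XOR 2 XOR 1 = 2.

2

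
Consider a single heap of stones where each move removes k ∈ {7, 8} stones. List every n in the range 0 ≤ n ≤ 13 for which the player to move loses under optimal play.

0, 1, 2, 3, 4, 5, 6

Compute g(0), g(1), … for moves {7, 8}:
g(0) = mex{} = 0
g(1) = mex{} = 0
g(2) = mex{} = 0
g(3) = mex{} = 0
g(4) = mex{} = 0
g(5) = mex{} = 0
g(6) = mex{} = 0
g(7) = mex{0} = 1
g(8) = mex{0} = 1
g(9) = mex{0} = 1
g(10) = mex{0} = 1
g(11) = mex{0} = 1
g(12) = mex{0} = 1
g(13) = mex{0} = 1
The P-positions (g = 0) in 0..13 are 0, 1, 2, 3, 4, 5, 6.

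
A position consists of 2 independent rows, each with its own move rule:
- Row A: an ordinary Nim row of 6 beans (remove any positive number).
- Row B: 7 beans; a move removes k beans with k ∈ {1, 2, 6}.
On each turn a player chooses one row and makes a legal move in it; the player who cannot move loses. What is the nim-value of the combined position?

6

Row A is a plain Nim row of size 6, so its Grundy value is 6.
For row B, compute g(0), g(1), … with moves {1, 2, 6}:
k:     0  1  2  3  4  5  6  7
g(k):  0  1  2  0  1  2  3  0
So g(7) = 0.
By the Sprague-Grundy theorem, the Grundy value of a sum of independent games is the XOR of the component values.
Combined value = 6 ⊕ 0 = 6.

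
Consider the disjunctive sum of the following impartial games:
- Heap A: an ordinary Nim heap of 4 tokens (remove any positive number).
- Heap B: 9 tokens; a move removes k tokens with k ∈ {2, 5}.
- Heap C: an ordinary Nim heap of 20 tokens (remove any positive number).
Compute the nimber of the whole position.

Heap A is a plain Nim heap of size 4, so its Grundy value is 4.
Build the Grundy sequence for heap B with g(k) = mex{g(k−s) : s ∈ {2, 5}, s ≤ k}:
k:     0  1  2  3  4  5  6  7  8  9
g(k):  0  0  1  1  0  2  1  0  0  1
So g(9) = 1.
Heap C is a plain Nim heap of size 20, so its Grundy value is 20.
By the Sprague-Grundy theorem, the Grundy value of a sum of independent games is the XOR of the component values.
Combined value = 4 ⊕ 1 ⊕ 20 = 17.

17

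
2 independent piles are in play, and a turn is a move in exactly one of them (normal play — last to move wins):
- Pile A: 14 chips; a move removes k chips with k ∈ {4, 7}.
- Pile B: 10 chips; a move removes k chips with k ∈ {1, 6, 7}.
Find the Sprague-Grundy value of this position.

2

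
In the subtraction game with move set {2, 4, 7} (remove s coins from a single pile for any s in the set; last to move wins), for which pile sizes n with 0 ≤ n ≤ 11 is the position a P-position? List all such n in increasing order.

0, 1, 6, 9

Build the Grundy sequence with g(k) = mex{g(k−s) : s ∈ {2, 4, 7}, s ≤ k}:
g(0) = mex{} = 0
g(1) = mex{} = 0
g(2) = mex{0} = 1
g(3) = mex{0} = 1
g(4) = mex{0,1} = 2
g(5) = mex{0,1} = 2
g(6) = mex{1,2} = 0
g(7) = mex{0,1,2} = 3
g(8) = mex{0,2} = 1
g(9) = mex{1,2,3} = 0
g(10) = mex{0,1} = 2
g(11) = mex{0,2,3} = 1
The P-positions (g = 0) in 0..11 are 0, 1, 6, 9.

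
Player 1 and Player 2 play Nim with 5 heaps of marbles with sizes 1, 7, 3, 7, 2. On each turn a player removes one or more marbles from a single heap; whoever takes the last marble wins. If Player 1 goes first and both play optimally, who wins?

Player 2 wins

Nim-sum: 1 ⊕ 7 ⊕ 3 ⊕ 7 ⊕ 2 = 0.
The nim-sum is 0, so this is a P-position: the player to move is in a losing position under optimal play; Player 1 is about to move from it and so loses — Player 2 wins.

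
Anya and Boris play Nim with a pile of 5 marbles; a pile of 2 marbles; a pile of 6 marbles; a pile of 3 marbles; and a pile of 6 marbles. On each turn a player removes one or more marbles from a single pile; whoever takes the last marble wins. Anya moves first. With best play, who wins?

Nim-sum: 5 ⊕ 2 ⊕ 6 ⊕ 3 ⊕ 6 = 4.
The nim-sum is 4 ≠ 0, so this is an N-position: the player to move can win; Anya has a winning move.

Anya wins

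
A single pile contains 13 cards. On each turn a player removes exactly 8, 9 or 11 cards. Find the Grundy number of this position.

Compute g(0), g(1), … for moves {8, 9, 11}:
k:     0  1  2  3  4  5  6  7  8  9 10 11 12 13
g(k):  0  0  0  0  0  0  0  0  1  1  1  1  1  1
So g(13) = 1.

1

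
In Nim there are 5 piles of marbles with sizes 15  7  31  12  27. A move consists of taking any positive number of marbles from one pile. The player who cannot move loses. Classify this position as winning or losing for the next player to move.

Compute the nim-sum pairwise:
15 ^ 7 = 8
8 ^ 31 = 23
23 ^ 12 = 27
27 ^ 27 = 0
The nim-sum is 0, so this is a P-position: the player to move is in a losing position under optimal play.

Losing position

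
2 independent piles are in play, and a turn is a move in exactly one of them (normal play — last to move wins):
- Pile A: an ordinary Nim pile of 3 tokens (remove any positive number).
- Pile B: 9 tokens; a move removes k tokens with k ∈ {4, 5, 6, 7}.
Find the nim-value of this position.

Pile A is a plain Nim pile of size 3, so its Grundy value is 3.
Build the Grundy sequence for pile B with g(k) = mex{g(k−s) : s ∈ {4, 5, 6, 7}, s ≤ k}:
g(0) = mex{} = 0
g(1) = mex{} = 0
g(2) = mex{} = 0
g(3) = mex{} = 0
g(4) = mex{0} = 1
g(5) = mex{0} = 1
g(6) = mex{0} = 1
g(7) = mex{0} = 1
g(8) = mex{0,1} = 2
g(9) = mex{0,1} = 2
So g(9) = 2.
By the Sprague-Grundy theorem, the Grundy value of a sum of independent games is the XOR of the component values.
Combined value = 3 ⊕ 2 = 1.

1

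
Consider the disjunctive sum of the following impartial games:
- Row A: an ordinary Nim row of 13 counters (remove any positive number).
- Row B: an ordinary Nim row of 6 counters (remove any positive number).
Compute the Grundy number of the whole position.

Row A is a plain Nim row of size 13, so its Grundy value is 13.
Row B is a plain Nim row of size 6, so its Grundy value is 6.
The value of a disjunctive sum is the nim-sum of the parts.
Combined value = 13 XOR 6 = 11.

11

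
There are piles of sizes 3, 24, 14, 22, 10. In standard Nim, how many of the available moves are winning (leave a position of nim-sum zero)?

3

In binary:
  00011  (3)
  11000  (24)
  01110  (14)
  10110  (22)
  01010  (10)
  -----
  01001  (9)
The overall nim-sum is X = 9. A pile of size p has a winning move iff p XOR X < p (reduce it to p XOR X).
  3: 3 XOR 9 = 10 ≥ 3 — no move.
  24: 24 XOR 9 = 17 < 24 — winning move (to 17).
  14: 14 XOR 9 = 7 < 14 — winning move (to 7).
  22: 22 XOR 9 = 31 ≥ 22 — no move.
  10: 10 XOR 9 = 3 < 10 — winning move (to 3).
That gives 3 winning moves.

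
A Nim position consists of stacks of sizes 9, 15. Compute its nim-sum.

6

Compute the nim-sum pairwise:
9 ⊕ 15 = 6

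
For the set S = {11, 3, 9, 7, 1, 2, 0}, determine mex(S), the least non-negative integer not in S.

The values 0, 1, 2, 3 are all present; 4 is the first non-negative integer missing from the set.

4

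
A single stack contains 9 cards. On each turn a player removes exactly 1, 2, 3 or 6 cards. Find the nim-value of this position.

Compute g(0), g(1), … for moves {1, 2, 3, 6}:
g(0) = mex{} = 0
g(1) = mex{0} = 1
g(2) = mex{0,1} = 2
g(3) = mex{0,1,2} = 3
g(4) = mex{1,2,3} = 0
g(5) = mex{0,2,3} = 1
g(6) = mex{0,1,3} = 2
g(7) = mex{0,1,2} = 3
g(8) = mex{1,2,3} = 0
g(9) = mex{0,2,3} = 1
So g(9) = 1.

1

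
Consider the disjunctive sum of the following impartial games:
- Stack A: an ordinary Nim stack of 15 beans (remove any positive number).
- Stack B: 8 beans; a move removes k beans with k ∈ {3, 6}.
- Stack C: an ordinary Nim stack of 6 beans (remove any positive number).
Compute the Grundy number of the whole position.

Stack A is a plain Nim stack of size 15, so its Grundy value is 15.
Build the Grundy sequence for stack B with g(k) = mex{g(k−s) : s ∈ {3, 6}, s ≤ k}:
k:     0  1  2  3  4  5  6  7  8
g(k):  0  0  0  1  1  1  2  2  2
So g(8) = 2.
Stack C is a plain Nim stack of size 6, so its Grundy value is 6.
By the Sprague-Grundy theorem, the Grundy value of a sum of independent games is the XOR of the component values.
Combined value = 15 ⊕ 2 ⊕ 6 = 11.

11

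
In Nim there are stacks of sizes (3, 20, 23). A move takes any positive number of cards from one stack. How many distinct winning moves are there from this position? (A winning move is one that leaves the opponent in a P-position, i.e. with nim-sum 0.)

0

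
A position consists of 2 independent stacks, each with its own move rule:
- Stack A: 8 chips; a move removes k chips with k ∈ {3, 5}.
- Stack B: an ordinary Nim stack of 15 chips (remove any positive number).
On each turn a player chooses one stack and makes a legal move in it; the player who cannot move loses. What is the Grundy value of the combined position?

15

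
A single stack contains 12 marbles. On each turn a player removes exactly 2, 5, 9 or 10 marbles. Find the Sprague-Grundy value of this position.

Grundy values for subtraction set {2, 5, 9, 10}:
g(0) = mex{} = 0
g(1) = mex{} = 0
g(2) = mex{0} = 1
g(3) = mex{0} = 1
g(4) = mex{1} = 0
g(5) = mex{0,1} = 2
g(6) = mex{0} = 1
g(7) = mex{1,2} = 0
g(8) = mex{1} = 0
g(9) = mex{0} = 1
g(10) = mex{0,2} = 1
g(11) = mex{0,1} = 2
g(12) = mex{0,1} = 2
So g(12) = 2.

2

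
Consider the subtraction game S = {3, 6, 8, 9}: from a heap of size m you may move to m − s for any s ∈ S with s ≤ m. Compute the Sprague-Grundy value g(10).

3

Build the Grundy sequence with g(k) = mex{g(k−s) : s ∈ {3, 6, 8, 9}, s ≤ k}:
g(0) = mex{} = 0
g(1) = mex{} = 0
g(2) = mex{} = 0
g(3) = mex{0} = 1
g(4) = mex{0} = 1
g(5) = mex{0} = 1
g(6) = mex{0,1} = 2
g(7) = mex{0,1} = 2
g(8) = mex{0,1} = 2
g(9) = mex{0,1,2} = 3
g(10) = mex{0,1,2} = 3
So g(10) = 3.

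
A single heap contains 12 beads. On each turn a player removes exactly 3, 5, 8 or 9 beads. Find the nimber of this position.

Compute g(0), g(1), … for moves {3, 5, 8, 9}:
k:     0  1  2  3  4  5  6  7  8  9 10 11 12
g(k):  0  0  0  1  1  1  2  2  2  3  3  3  0
So g(12) = 0.

0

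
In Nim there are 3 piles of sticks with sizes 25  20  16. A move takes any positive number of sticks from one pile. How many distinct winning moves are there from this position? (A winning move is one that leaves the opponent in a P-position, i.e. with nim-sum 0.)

Compute the nim-sum pairwise:
25 ^ 20 = 13
13 ^ 16 = 29
The overall nim-sum is X = 29. A pile of size p has a winning move iff p XOR X < p (reduce it to p XOR X).
  25: 25 XOR 29 = 4 < 25 — winning move (to 4).
  20: 20 XOR 29 = 9 < 20 — winning move (to 9).
  16: 16 XOR 29 = 13 < 16 — winning move (to 13).
That gives 3 winning moves.

3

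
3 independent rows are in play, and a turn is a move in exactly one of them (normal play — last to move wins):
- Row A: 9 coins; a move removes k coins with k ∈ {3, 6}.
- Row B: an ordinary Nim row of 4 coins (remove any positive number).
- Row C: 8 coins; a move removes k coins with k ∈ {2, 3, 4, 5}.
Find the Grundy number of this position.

4

Build the Grundy sequence for row A with g(k) = mex{g(k−s) : s ∈ {3, 6}, s ≤ k}:
k:     0  1  2  3  4  5  6  7  8  9
g(k):  0  0  0  1  1  1  2  2  2  0
So g(9) = 0.
Row B is a plain Nim row of size 4, so its Grundy value is 4.
Grundy values for row C (subtraction set {2, 3, 4, 5}):
g(0) = mex{} = 0
g(1) = mex{} = 0
g(2) = mex{0} = 1
g(3) = mex{0} = 1
g(4) = mex{0,1} = 2
g(5) = mex{0,1} = 2
g(6) = mex{0,1,2} = 3
g(7) = mex{1,2} = 0
g(8) = mex{1,2,3} = 0
So g(8) = 0.
The value of a disjunctive sum is the nim-sum of the parts.
Combined value = 0 ⊕ 4 ⊕ 0 = 4.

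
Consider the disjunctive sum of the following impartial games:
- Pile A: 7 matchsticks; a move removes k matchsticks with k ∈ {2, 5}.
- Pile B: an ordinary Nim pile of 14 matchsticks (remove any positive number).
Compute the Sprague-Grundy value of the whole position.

For pile A, compute g(0), g(1), … with moves {2, 5}:
g(0) = mex{} = 0
g(1) = mex{} = 0
g(2) = mex{0} = 1
g(3) = mex{0} = 1
g(4) = mex{1} = 0
g(5) = mex{0,1} = 2
g(6) = mex{0} = 1
g(7) = mex{1,2} = 0
So g(7) = 0.
Pile B is a plain Nim pile of size 14, so its Grundy value is 14.
By the Sprague-Grundy theorem, the Grundy value of a sum of independent games is the XOR of the component values.
Combined value = 0 ⊕ 14 = 14.

14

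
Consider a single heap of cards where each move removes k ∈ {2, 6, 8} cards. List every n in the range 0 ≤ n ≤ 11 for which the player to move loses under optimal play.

Compute g(0), g(1), … for moves {2, 6, 8}:
g(0) = mex{} = 0
g(1) = mex{} = 0
g(2) = mex{0} = 1
g(3) = mex{0} = 1
g(4) = mex{1} = 0
g(5) = mex{1} = 0
g(6) = mex{0} = 1
g(7) = mex{0} = 1
g(8) = mex{0,1} = 2
g(9) = mex{0,1} = 2
g(10) = mex{0,1,2} = 3
g(11) = mex{0,1,2} = 3
The P-positions (g = 0) in 0..11 are 0, 1, 4, 5.

0, 1, 4, 5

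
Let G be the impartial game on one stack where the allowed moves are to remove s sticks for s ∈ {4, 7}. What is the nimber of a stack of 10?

2

Compute g(0), g(1), … for moves {4, 7}:
k:     0  1  2  3  4  5  6  7  8  9 10
g(k):  0  0  0  0  1  1  1  1  2  2  2
So g(10) = 2.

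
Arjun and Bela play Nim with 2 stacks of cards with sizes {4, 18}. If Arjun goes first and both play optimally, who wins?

In binary:
  00100  (4)
  10010  (18)
  -----
  10110  (22)
The nim-sum is 22 ≠ 0, so this is an N-position: the player to move can win; Arjun has a winning move.

Arjun wins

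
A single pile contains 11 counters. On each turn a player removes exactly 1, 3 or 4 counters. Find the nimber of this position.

2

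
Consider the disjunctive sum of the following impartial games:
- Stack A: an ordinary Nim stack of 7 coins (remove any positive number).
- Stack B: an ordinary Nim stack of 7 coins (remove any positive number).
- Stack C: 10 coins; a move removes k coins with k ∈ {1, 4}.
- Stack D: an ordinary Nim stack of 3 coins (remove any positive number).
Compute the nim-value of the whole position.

3

Stack A is a plain Nim stack of size 7, so its Grundy value is 7.
Stack B is a plain Nim stack of size 7, so its Grundy value is 7.
Build the Grundy sequence for stack C with g(k) = mex{g(k−s) : s ∈ {1, 4}, s ≤ k}:
g(0) = mex{} = 0
g(1) = mex{0} = 1
g(2) = mex{1} = 0
g(3) = mex{0} = 1
g(4) = mex{0,1} = 2
g(5) = mex{1,2} = 0
g(6) = mex{0} = 1
g(7) = mex{1} = 0
g(8) = mex{0,2} = 1
g(9) = mex{0,1} = 2
g(10) = mex{1,2} = 0
So g(10) = 0.
Stack D is a plain Nim stack of size 3, so its Grundy value is 3.
The value of a disjunctive sum is the nim-sum of the parts.
Combined value = 7 XOR 7 XOR 0 XOR 3 = 3.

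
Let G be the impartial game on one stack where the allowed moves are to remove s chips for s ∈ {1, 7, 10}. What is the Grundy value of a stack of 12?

Compute g(0), g(1), … for moves {1, 7, 10}:
k:     0  1  2  3  4  5  6  7  8  9 10 11 12
g(k):  0  1  0  1  0  1  0  1  0  1  2  3  2
So g(12) = 2.

2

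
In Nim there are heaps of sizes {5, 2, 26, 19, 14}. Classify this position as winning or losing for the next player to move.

Compute the nim-sum pairwise:
5 XOR 2 = 7
7 XOR 26 = 29
29 XOR 19 = 14
14 XOR 14 = 0
The nim-sum is 0, so this is a P-position: the player to move is in a losing position under optimal play.

Losing position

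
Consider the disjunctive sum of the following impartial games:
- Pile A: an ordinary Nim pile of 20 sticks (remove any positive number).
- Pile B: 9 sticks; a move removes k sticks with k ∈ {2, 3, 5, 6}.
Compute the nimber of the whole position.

20

Pile A is a plain Nim pile of size 20, so its Grundy value is 20.
For pile B, compute g(0), g(1), … with moves {2, 3, 5, 6}:
g(0) = mex{} = 0
g(1) = mex{} = 0
g(2) = mex{0} = 1
g(3) = mex{0} = 1
g(4) = mex{0,1} = 2
g(5) = mex{0,1} = 2
g(6) = mex{0,1,2} = 3
g(7) = mex{0,1,2} = 3
g(8) = mex{1,2,3} = 0
g(9) = mex{1,2,3} = 0
So g(9) = 0.
The value of a disjunctive sum is the nim-sum of the parts.
Combined value = 20 XOR 0 = 20.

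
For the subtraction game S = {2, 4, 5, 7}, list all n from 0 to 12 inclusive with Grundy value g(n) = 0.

0, 1, 9, 10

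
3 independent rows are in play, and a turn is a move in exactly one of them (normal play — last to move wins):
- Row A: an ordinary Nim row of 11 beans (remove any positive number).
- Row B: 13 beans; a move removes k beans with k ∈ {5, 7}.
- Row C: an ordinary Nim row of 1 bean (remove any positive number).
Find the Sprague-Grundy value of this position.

10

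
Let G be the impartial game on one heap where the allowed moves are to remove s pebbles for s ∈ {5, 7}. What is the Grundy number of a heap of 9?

Grundy values for subtraction set {5, 7}:
g(0) = mex{} = 0
g(1) = mex{} = 0
g(2) = mex{} = 0
g(3) = mex{} = 0
g(4) = mex{} = 0
g(5) = mex{0} = 1
g(6) = mex{0} = 1
g(7) = mex{0} = 1
g(8) = mex{0} = 1
g(9) = mex{0} = 1
So g(9) = 1.

1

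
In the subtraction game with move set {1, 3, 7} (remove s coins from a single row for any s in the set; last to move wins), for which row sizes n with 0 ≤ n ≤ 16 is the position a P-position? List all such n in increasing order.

0, 2, 4, 6, 8, 10, 12, 14, 16

Build the Grundy sequence with g(k) = mex{g(k−s) : s ∈ {1, 3, 7}, s ≤ k}:
k:     0  1  2  3  4  5  6  7  8  9 10 11 12 13 14 15 16
g(k):  0  1  0  1  0  1  0  1  0  1  0  1  0  1  0  1  0
The P-positions (g = 0) in 0..16 are 0, 2, 4, 6, 8, 10, 12, 14, 16.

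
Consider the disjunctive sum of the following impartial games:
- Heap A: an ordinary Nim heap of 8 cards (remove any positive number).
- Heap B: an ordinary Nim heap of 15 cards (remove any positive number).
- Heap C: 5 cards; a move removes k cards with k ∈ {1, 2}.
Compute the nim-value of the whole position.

5

Heap A is a plain Nim heap of size 8, so its Grundy value is 8.
Heap B is a plain Nim heap of size 15, so its Grundy value is 15.
Build the Grundy sequence for heap C with g(k) = mex{g(k−s) : s ∈ {1, 2}, s ≤ k}:
k:     0  1  2  3  4  5
g(k):  0  1  2  0  1  2
So g(5) = 2.
By the Sprague-Grundy theorem, the Grundy value of a sum of independent games is the XOR of the component values.
Combined value = 8 XOR 15 XOR 2 = 5.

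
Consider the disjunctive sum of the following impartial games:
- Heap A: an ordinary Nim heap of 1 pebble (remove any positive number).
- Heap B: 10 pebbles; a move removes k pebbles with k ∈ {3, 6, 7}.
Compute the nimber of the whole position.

Heap A is a plain Nim heap of size 1, so its Grundy value is 1.
Build the Grundy sequence for heap B with g(k) = mex{g(k−s) : s ∈ {3, 6, 7}, s ≤ k}:
g(0) = mex{} = 0
g(1) = mex{} = 0
g(2) = mex{} = 0
g(3) = mex{0} = 1
g(4) = mex{0} = 1
g(5) = mex{0} = 1
g(6) = mex{0,1} = 2
g(7) = mex{0,1} = 2
g(8) = mex{0,1} = 2
g(9) = mex{0,1,2} = 3
g(10) = mex{1,2} = 0
So g(10) = 0.
The value of a disjunctive sum is the nim-sum of the parts.
Combined value = 1 ⊕ 0 = 1.

1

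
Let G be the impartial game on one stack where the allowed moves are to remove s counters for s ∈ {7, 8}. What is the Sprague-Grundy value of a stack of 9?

1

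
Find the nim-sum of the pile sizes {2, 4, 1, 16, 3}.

20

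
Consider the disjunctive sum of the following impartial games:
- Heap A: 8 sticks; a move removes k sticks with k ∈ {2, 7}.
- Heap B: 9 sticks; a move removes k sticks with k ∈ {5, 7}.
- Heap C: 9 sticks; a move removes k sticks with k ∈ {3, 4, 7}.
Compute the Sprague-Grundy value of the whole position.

Build the Grundy sequence for heap A with g(k) = mex{g(k−s) : s ∈ {2, 7}, s ≤ k}:
g(0) = mex{} = 0
g(1) = mex{} = 0
g(2) = mex{0} = 1
g(3) = mex{0} = 1
g(4) = mex{1} = 0
g(5) = mex{1} = 0
g(6) = mex{0} = 1
g(7) = mex{0} = 1
g(8) = mex{0,1} = 2
So g(8) = 2.
Grundy values for heap B (subtraction set {5, 7}):
k:     0  1  2  3  4  5  6  7  8  9
g(k):  0  0  0  0  0  1  1  1  1  1
So g(9) = 1.
For heap C, compute g(0), g(1), … with moves {3, 4, 7}:
k:     0  1  2  3  4  5  6  7  8  9
g(k):  0  0  0  1  1  1  2  2  2  3
So g(9) = 3.
The value of a disjunctive sum is the nim-sum of the parts.
Combined value = 2 XOR 1 XOR 3 = 0.

0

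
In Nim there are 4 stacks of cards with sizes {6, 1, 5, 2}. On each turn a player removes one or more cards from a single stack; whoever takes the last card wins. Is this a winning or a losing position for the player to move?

Compute the nim-sum pairwise:
6 ⊕ 1 = 7
7 ⊕ 5 = 2
2 ⊕ 2 = 0
The nim-sum is 0, so this is a P-position: the player to move is in a losing position under optimal play.

Losing position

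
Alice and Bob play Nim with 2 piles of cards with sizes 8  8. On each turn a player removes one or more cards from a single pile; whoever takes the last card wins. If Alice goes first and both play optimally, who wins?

Bob wins

Write each in binary and XOR column by column:
  1000  (8)
  1000  (8)
  ----
  0000  (0)
The nim-sum is 0, so this is a P-position: the player to move is in a losing position under optimal play; Alice is about to move from it and so loses — Bob wins.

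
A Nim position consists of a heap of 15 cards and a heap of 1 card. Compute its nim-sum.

Compute the nim-sum pairwise:
15 XOR 1 = 14

14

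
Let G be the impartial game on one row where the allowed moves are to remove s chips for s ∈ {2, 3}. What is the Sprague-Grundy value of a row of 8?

Build the Grundy sequence with g(k) = mex{g(k−s) : s ∈ {2, 3}, s ≤ k}:
k:     0  1  2  3  4  5  6  7  8
g(k):  0  0  1  1  2  0  0  1  1
So g(8) = 1.

1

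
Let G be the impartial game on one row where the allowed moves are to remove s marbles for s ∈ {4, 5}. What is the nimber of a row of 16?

1

Build the Grundy sequence with g(k) = mex{g(k−s) : s ∈ {4, 5}, s ≤ k}:
k:     0  1  2  3  4  5  6  7  8  9 10 11 12 13 14 15 16
g(k):  0  0  0  0  1  1  1  1  2  0  0  0  0  1  1  1  1
So g(16) = 1.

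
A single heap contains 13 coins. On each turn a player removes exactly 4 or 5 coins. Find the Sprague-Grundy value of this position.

Compute g(0), g(1), … for moves {4, 5}:
k:     0  1  2  3  4  5  6  7  8  9 10 11 12 13
g(k):  0  0  0  0  1  1  1  1  2  0  0  0  0  1
So g(13) = 1.

1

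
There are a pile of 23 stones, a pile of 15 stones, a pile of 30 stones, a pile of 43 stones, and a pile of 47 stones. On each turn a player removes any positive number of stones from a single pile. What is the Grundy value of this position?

2

Write each in binary and XOR column by column:
  010111  (23)
  001111  (15)
  011110  (30)
  101011  (43)
  101111  (47)
  ------
  000010  (2)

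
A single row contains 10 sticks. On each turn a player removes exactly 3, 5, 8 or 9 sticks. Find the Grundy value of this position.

Build the Grundy sequence with g(k) = mex{g(k−s) : s ∈ {3, 5, 8, 9}, s ≤ k}:
g(0) = mex{} = 0
g(1) = mex{} = 0
g(2) = mex{} = 0
g(3) = mex{0} = 1
g(4) = mex{0} = 1
g(5) = mex{0} = 1
g(6) = mex{0,1} = 2
g(7) = mex{0,1} = 2
g(8) = mex{0,1} = 2
g(9) = mex{0,1,2} = 3
g(10) = mex{0,1,2} = 3
So g(10) = 3.

3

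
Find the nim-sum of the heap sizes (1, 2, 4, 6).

Compute the nim-sum pairwise:
1 ⊕ 2 = 3
3 ⊕ 4 = 7
7 ⊕ 6 = 1

1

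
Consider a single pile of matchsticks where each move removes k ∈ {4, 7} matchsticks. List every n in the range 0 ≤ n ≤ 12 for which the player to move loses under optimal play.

Build the Grundy sequence with g(k) = mex{g(k−s) : s ∈ {4, 7}, s ≤ k}:
g(0) = mex{} = 0
g(1) = mex{} = 0
g(2) = mex{} = 0
g(3) = mex{} = 0
g(4) = mex{0} = 1
g(5) = mex{0} = 1
g(6) = mex{0} = 1
g(7) = mex{0} = 1
g(8) = mex{0,1} = 2
g(9) = mex{0,1} = 2
g(10) = mex{0,1} = 2
g(11) = mex{1} = 0
g(12) = mex{1,2} = 0
The P-positions (g = 0) in 0..12 are 0, 1, 2, 3, 11, 12.

0, 1, 2, 3, 11, 12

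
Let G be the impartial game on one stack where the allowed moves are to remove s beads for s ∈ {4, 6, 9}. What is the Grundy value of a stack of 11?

2

Compute g(0), g(1), … for moves {4, 6, 9}:
g(0) = mex{} = 0
g(1) = mex{} = 0
g(2) = mex{} = 0
g(3) = mex{} = 0
g(4) = mex{0} = 1
g(5) = mex{0} = 1
g(6) = mex{0} = 1
g(7) = mex{0} = 1
g(8) = mex{0,1} = 2
g(9) = mex{0,1} = 2
g(10) = mex{0,1} = 2
g(11) = mex{0,1} = 2
So g(11) = 2.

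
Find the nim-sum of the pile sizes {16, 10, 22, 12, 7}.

7

Nim-sum: 16 ⊕ 10 ⊕ 22 ⊕ 12 ⊕ 7 = 7.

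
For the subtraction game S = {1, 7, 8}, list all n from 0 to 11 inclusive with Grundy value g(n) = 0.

0, 2, 4, 6

Compute g(0), g(1), … for moves {1, 7, 8}:
k:     0  1  2  3  4  5  6  7  8  9 10 11
g(k):  0  1  0  1  0  1  0  1  2  3  2  3
The P-positions (g = 0) in 0..11 are 0, 2, 4, 6.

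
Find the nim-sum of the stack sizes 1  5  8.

12

Compute the nim-sum pairwise:
1 XOR 5 = 4
4 XOR 8 = 12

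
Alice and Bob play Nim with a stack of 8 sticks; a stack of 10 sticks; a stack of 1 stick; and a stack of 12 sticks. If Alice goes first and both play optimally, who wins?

Alice wins

Compute the nim-sum pairwise:
8 ⊕ 10 = 2
2 ⊕ 1 = 3
3 ⊕ 12 = 15
The nim-sum is 15 ≠ 0, so this is an N-position: the player to move can win; Alice has a winning move.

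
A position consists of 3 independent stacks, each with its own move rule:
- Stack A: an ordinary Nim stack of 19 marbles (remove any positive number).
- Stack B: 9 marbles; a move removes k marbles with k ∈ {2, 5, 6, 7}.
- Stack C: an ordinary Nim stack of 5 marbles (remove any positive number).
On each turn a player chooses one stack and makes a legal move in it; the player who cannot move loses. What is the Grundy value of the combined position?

20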